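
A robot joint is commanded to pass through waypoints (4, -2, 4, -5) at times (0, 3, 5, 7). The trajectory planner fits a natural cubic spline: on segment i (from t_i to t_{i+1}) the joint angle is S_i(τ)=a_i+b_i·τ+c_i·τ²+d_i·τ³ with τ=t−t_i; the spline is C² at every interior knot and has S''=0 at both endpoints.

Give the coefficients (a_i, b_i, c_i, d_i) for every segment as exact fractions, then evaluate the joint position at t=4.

Δ: Δ0=-2, Δ1=3, Δ2=-9/2
row 1: diag=10, rhs=30; c'=1/5, d'=3
row 2: denom=8−2·1/5=38/5; d'=(-45−2·3)/(38/5)=-255/38
back: M2=-255/38
back: M1=3−1/5·-255/38=165/38
M: M0=0, M1=165/38, M2=-255/38, M3=0
seg 0: a=4, c=M0/2=0, d=(M1−M0)/(6·3)=55/228, b=Δ0−h0·(2M0+M1)/6=-317/76
seg 1: a=-2, c=M1/2=165/76, d=(M2−M1)/(6·2)=-35/38, b=Δ1−h1·(2M1+M2)/6=89/38
seg 2: a=4, c=M2/2=-255/76, d=(M3−M2)/(6·2)=85/152, b=Δ2−h2·(2M2+M3)/6=-1/38
t_q=4 → seg 1, τ=1; S=-2+89/38·τ+165/76·τ²+-35/38·τ³=121/76

  seg 0: a=4 b=-317/76 c=0 d=55/228
  seg 1: a=-2 b=89/38 c=165/76 d=-35/38
  seg 2: a=4 b=-1/38 c=-255/76 d=85/152
S(4) = 121/76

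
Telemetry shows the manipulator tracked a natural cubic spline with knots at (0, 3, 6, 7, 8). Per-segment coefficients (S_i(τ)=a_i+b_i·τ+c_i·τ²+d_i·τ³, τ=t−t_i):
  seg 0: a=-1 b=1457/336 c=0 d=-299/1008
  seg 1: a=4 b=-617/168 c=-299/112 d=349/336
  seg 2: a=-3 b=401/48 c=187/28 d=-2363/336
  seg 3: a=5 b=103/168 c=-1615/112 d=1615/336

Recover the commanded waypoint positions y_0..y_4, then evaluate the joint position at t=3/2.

y_0=-1 y_1=4 y_2=-3 y_3=5 y_4=-4
S(3/2) = 4035/896

y_0 = S_0(0) = a_0 = -1
y_1 = S_1(0) = a_1 = 4
y_2 = S_2(0) = a_2 = -3
y_3 = S_3(0) = a_3 = 5
y_4 = S_3(1) = -4
t_q=3/2 is in segment 0 (τ=3/2); S_0(τ)=4035/896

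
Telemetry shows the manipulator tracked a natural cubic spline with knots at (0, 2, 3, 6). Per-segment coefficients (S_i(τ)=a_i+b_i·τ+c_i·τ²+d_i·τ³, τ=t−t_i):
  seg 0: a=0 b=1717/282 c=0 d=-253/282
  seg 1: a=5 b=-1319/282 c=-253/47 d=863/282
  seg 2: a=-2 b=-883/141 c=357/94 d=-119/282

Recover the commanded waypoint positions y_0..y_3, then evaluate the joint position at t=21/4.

y_0=0 y_1=5 y_2=-2 y_3=2
S(21/4) = -10049/6016

y_0 = S_0(0) = a_0 = 0
y_1 = S_1(0) = a_1 = 5
y_2 = S_2(0) = a_2 = -2
y_3 = S_2(3) = 2
t_q=21/4 is in segment 2 (τ=9/4); S_2(τ)=-10049/6016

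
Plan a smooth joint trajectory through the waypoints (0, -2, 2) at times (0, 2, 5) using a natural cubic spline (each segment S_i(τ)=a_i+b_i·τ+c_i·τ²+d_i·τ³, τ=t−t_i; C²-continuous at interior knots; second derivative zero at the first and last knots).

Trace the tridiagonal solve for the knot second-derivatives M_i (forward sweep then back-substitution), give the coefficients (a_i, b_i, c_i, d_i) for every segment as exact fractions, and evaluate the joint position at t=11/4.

  seg 0: a=0 b=-22/15 c=0 d=7/60
  seg 1: a=-2 b=-1/15 c=7/10 d=-7/90
S(11/4) = -1081/640

Δ: Δ0=-1, Δ1=4/3
row 1: diag=10, rhs=14; c'=3/10, d'=7/5
back: M1=7/5
M: M0=0, M1=7/5, M2=0
seg 0: a=0, c=M0/2=0, d=(M1−M0)/(6·2)=7/60, b=Δ0−h0·(2M0+M1)/6=-22/15
seg 1: a=-2, c=M1/2=7/10, d=(M2−M1)/(6·3)=-7/90, b=Δ1−h1·(2M1+M2)/6=-1/15
t_q=11/4 → seg 1, τ=3/4; S=-2+-1/15·τ+7/10·τ²+-7/90·τ³=-1081/640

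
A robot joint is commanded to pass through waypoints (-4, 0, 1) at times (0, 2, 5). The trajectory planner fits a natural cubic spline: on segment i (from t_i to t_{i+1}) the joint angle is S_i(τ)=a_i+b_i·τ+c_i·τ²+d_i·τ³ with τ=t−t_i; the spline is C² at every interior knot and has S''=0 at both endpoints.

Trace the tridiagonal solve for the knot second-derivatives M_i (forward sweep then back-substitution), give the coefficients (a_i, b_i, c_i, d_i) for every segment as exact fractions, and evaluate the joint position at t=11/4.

  seg 0: a=-4 b=7/3 c=0 d=-1/12
  seg 1: a=0 b=4/3 c=-1/2 d=1/18
S(11/4) = 95/128

Δ: Δ0=2, Δ1=1/3
row 1: diag=10, rhs=-10; c'=3/10, d'=-1
back: M1=-1
M: M0=0, M1=-1, M2=0
seg 0: a=-4, c=M0/2=0, d=(M1−M0)/(6·2)=-1/12, b=Δ0−h0·(2M0+M1)/6=7/3
seg 1: a=0, c=M1/2=-1/2, d=(M2−M1)/(6·3)=1/18, b=Δ1−h1·(2M1+M2)/6=4/3
t_q=11/4 → seg 1, τ=3/4; S=0+4/3·τ+-1/2·τ²+1/18·τ³=95/128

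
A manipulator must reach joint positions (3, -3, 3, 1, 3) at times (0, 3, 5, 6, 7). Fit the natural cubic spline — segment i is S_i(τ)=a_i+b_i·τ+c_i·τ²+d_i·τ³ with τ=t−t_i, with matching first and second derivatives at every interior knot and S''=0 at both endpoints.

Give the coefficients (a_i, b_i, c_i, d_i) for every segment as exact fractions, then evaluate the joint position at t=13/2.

  seg 0: a=3 b=-917/214 c=0 d=163/642
  seg 1: a=-3 b=275/107 c=489/214 d=-443/428
  seg 2: a=3 b=-76/107 c=-420/107 d=282/107
  seg 3: a=1 b=-70/107 c=426/107 d=-142/107
S(13/2) = 643/428

Δ: Δ0=-2, Δ1=3, Δ2=-2, Δ3=2
row 1: diag=10, rhs=30; c'=1/5, d'=3
row 2: denom=6−2·1/5=28/5; d'=(-30−2·3)/(28/5)=-45/7
row 3: denom=4−1·5/28=107/28; d'=(24−1·-45/7)/(107/28)=852/107
back: M3=852/107
back: M2=-45/7−5/28·852/107=-840/107
back: M1=3−1/5·-840/107=489/107
M: M0=0, M1=489/107, M2=-840/107, M3=852/107, M4=0
seg 0: a=3, c=M0/2=0, d=(M1−M0)/(6·3)=163/642, b=Δ0−h0·(2M0+M1)/6=-917/214
seg 1: a=-3, c=M1/2=489/214, d=(M2−M1)/(6·2)=-443/428, b=Δ1−h1·(2M1+M2)/6=275/107
seg 2: a=3, c=M2/2=-420/107, d=(M3−M2)/(6·1)=282/107, b=Δ2−h2·(2M2+M3)/6=-76/107
seg 3: a=1, c=M3/2=426/107, d=(M4−M3)/(6·1)=-142/107, b=Δ3−h3·(2M3+M4)/6=-70/107
t_q=13/2 → seg 3, τ=1/2; S=1+-70/107·τ+426/107·τ²+-142/107·τ³=643/428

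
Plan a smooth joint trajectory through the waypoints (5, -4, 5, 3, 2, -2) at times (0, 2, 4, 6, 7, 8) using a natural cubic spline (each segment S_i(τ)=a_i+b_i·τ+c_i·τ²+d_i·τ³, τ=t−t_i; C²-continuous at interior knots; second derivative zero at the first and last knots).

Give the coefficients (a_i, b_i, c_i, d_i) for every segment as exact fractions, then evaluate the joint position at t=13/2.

Δ: Δ0=-9/2, Δ1=9/2, Δ2=-1, Δ3=-1, Δ4=-4
row 1: diag=8, rhs=54; c'=1/4, d'=27/4
row 2: denom=8−2·1/4=15/2; d'=(-33−2·27/4)/(15/2)=-31/5
row 3: denom=6−2·4/15=82/15; d'=(0−2·-31/5)/(82/15)=93/41
row 4: denom=4−1·15/82=313/82; d'=(-18−1·93/41)/(313/82)=-1662/313
back: M4=-1662/313
back: M3=93/41−15/82·-1662/313=1014/313
back: M2=-31/5−4/15·1014/313=-2211/313
back: M1=27/4−1/4·-2211/313=5331/626
M: M0=0, M1=5331/626, M2=-2211/313, M3=1014/313, M4=-1662/313, M5=0
seg 0: a=5, c=M0/2=0, d=(M1−M0)/(6·2)=1777/2504, b=Δ0−h0·(2M0+M1)/6=-2297/313
seg 1: a=-4, c=M1/2=5331/1252, d=(M2−M1)/(6·2)=-3251/2504, b=Δ1−h1·(2M1+M2)/6=737/626
seg 2: a=5, c=M2/2=-2211/626, d=(M3−M2)/(6·2)=1075/1252, b=Δ2−h2·(2M2+M3)/6=823/313
seg 3: a=3, c=M3/2=507/313, d=(M4−M3)/(6·1)=-446/313, b=Δ3−h3·(2M3+M4)/6=-374/313
seg 4: a=2, c=M4/2=-831/313, d=(M5−M4)/(6·1)=277/313, b=Δ4−h4·(2M4+M5)/6=-698/313
t_q=13/2 → seg 3, τ=1/2; S=3+-374/313·τ+507/313·τ²+-446/313·τ³=823/313

  seg 0: a=5 b=-2297/313 c=0 d=1777/2504
  seg 1: a=-4 b=737/626 c=5331/1252 d=-3251/2504
  seg 2: a=5 b=823/313 c=-2211/626 d=1075/1252
  seg 3: a=3 b=-374/313 c=507/313 d=-446/313
  seg 4: a=2 b=-698/313 c=-831/313 d=277/313
S(13/2) = 823/313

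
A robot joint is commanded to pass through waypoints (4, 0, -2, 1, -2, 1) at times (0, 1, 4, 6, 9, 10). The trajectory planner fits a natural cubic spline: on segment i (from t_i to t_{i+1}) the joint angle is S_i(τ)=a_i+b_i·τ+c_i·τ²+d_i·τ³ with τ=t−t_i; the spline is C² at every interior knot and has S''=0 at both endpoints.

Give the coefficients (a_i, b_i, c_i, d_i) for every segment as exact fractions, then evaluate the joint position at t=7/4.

  seg 0: a=4 b=-13831/3190 c=0 d=1071/3190
  seg 1: a=0 b=-5309/1595 c=3213/3190 d=-313/7830
  seg 2: a=-2 b=5217/3190 c=3098/4785 d=-59/165
  seg 3: a=1 b=-629/9570 c=-7168/4785 d=3097/7830
  seg 4: a=-2 b=7778/4785 c=6577/3190 d=-6577/9570
S(7/4) = -397439/204160

Δ: Δ0=-4, Δ1=-2/3, Δ2=3/2, Δ3=-1, Δ4=3
row 1: diag=8, rhs=20; c'=3/8, d'=5/2
row 2: denom=10−3·3/8=71/8; d'=(13−3·5/2)/(71/8)=44/71
row 3: denom=10−2·16/71=678/71; d'=(-15−2·44/71)/(678/71)=-1153/678
row 4: denom=8−3·71/226=1595/226; d'=(24−3·-1153/678)/(1595/226)=6577/1595
back: M4=6577/1595
back: M3=-1153/678−71/226·6577/1595=-14336/4785
back: M2=44/71−16/71·-14336/4785=6196/4785
back: M1=5/2−3/8·6196/4785=3213/1595
M: M0=0, M1=3213/1595, M2=6196/4785, M3=-14336/4785, M4=6577/1595, M5=0
seg 0: a=4, c=M0/2=0, d=(M1−M0)/(6·1)=1071/3190, b=Δ0−h0·(2M0+M1)/6=-13831/3190
seg 1: a=0, c=M1/2=3213/3190, d=(M2−M1)/(6·3)=-313/7830, b=Δ1−h1·(2M1+M2)/6=-5309/1595
seg 2: a=-2, c=M2/2=3098/4785, d=(M3−M2)/(6·2)=-59/165, b=Δ2−h2·(2M2+M3)/6=5217/3190
seg 3: a=1, c=M3/2=-7168/4785, d=(M4−M3)/(6·3)=3097/7830, b=Δ3−h3·(2M3+M4)/6=-629/9570
seg 4: a=-2, c=M4/2=6577/3190, d=(M5−M4)/(6·1)=-6577/9570, b=Δ4−h4·(2M4+M5)/6=7778/4785
t_q=7/4 → seg 1, τ=3/4; S=0+-5309/1595·τ+3213/3190·τ²+-313/7830·τ³=-397439/204160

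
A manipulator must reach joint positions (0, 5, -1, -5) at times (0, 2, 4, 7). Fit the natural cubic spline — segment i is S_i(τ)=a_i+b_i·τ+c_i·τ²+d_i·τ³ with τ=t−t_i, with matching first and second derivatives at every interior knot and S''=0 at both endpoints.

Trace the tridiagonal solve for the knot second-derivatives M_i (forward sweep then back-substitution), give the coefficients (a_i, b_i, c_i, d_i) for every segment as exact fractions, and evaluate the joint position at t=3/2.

Δ: Δ0=5/2, Δ1=-3, Δ2=-4/3
row 1: diag=8, rhs=-33; c'=1/4, d'=-33/8
row 2: denom=10−2·1/4=19/2; d'=(10−2·-33/8)/(19/2)=73/38
back: M2=73/38
back: M1=-33/8−1/4·73/38=-175/38
M: M0=0, M1=-175/38, M2=73/38, M3=0
seg 0: a=0, c=M0/2=0, d=(M1−M0)/(6·2)=-175/456, b=Δ0−h0·(2M0+M1)/6=230/57
seg 1: a=5, c=M1/2=-175/76, d=(M2−M1)/(6·2)=31/57, b=Δ1−h1·(2M1+M2)/6=-65/114
seg 2: a=-1, c=M2/2=73/76, d=(M3−M2)/(6·3)=-73/684, b=Δ2−h2·(2M2+M3)/6=-371/114
t_q=3/2 → seg 0, τ=3/2; S=0+230/57·τ+0·τ²+-175/456·τ³=5785/1216

  seg 0: a=0 b=230/57 c=0 d=-175/456
  seg 1: a=5 b=-65/114 c=-175/76 d=31/57
  seg 2: a=-1 b=-371/114 c=73/76 d=-73/684
S(3/2) = 5785/1216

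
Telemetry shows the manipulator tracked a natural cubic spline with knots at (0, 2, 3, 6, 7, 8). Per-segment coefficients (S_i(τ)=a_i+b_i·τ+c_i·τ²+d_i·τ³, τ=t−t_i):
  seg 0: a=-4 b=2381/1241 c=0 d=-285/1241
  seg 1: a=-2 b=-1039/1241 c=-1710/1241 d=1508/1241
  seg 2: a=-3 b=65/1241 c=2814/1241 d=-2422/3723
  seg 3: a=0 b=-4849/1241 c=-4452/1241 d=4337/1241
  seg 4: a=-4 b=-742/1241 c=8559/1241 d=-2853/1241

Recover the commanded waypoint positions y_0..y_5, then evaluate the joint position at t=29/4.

y_0=-4 y_1=-2 y_2=-3 y_3=0 y_4=-4 y_5=0
S(29/4) = -298185/79424

y_0 = S_0(0) = a_0 = -4
y_1 = S_1(0) = a_1 = -2
y_2 = S_2(0) = a_2 = -3
y_3 = S_3(0) = a_3 = 0
y_4 = S_4(0) = a_4 = -4
y_5 = S_4(1) = 0
t_q=29/4 is in segment 4 (τ=1/4); S_4(τ)=-298185/79424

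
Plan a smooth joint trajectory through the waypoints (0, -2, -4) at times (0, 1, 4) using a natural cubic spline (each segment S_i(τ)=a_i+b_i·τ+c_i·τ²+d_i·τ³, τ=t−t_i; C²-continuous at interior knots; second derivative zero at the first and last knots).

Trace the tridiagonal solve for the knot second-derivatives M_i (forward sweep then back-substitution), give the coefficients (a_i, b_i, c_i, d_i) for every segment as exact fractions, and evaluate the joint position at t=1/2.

Δ: Δ0=-2, Δ1=-2/3
row 1: diag=8, rhs=8; c'=3/8, d'=1
back: M1=1
M: M0=0, M1=1, M2=0
seg 0: a=0, c=M0/2=0, d=(M1−M0)/(6·1)=1/6, b=Δ0−h0·(2M0+M1)/6=-13/6
seg 1: a=-2, c=M1/2=1/2, d=(M2−M1)/(6·3)=-1/18, b=Δ1−h1·(2M1+M2)/6=-5/3
t_q=1/2 → seg 0, τ=1/2; S=0+-13/6·τ+0·τ²+1/6·τ³=-17/16

  seg 0: a=0 b=-13/6 c=0 d=1/6
  seg 1: a=-2 b=-5/3 c=1/2 d=-1/18
S(1/2) = -17/16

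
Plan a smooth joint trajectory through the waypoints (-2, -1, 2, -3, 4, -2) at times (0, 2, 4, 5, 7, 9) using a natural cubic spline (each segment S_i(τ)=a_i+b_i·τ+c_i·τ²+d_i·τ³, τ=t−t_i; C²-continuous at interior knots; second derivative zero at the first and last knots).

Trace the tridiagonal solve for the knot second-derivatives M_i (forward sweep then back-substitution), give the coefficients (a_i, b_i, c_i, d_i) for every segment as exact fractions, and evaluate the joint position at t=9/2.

  seg 0: a=-2 b=-29/52 c=0 d=55/208
  seg 1: a=-1 b=34/13 c=165/104 d=-223/208
  seg 2: a=2 b=-203/52 c=-63/13 d=15/4
  seg 3: a=-3 b=-61/26 c=333/52 d=-181/104
  seg 4: a=4 b=31/13 c=-105/26 d=35/52
S(9/2) = -289/416

Δ: Δ0=1/2, Δ1=3/2, Δ2=-5, Δ3=7/2, Δ4=-3
row 1: diag=8, rhs=6; c'=1/4, d'=3/4
row 2: denom=6−2·1/4=11/2; d'=(-39−2·3/4)/(11/2)=-81/11
row 3: denom=6−1·2/11=64/11; d'=(51−1·-81/11)/(64/11)=321/32
row 4: denom=8−2·11/32=117/16; d'=(-39−2·321/32)/(117/16)=-105/13
back: M4=-105/13
back: M3=321/32−11/32·-105/13=333/26
back: M2=-81/11−2/11·333/26=-126/13
back: M1=3/4−1/4·-126/13=165/52
M: M0=0, M1=165/52, M2=-126/13, M3=333/26, M4=-105/13, M5=0
seg 0: a=-2, c=M0/2=0, d=(M1−M0)/(6·2)=55/208, b=Δ0−h0·(2M0+M1)/6=-29/52
seg 1: a=-1, c=M1/2=165/104, d=(M2−M1)/(6·2)=-223/208, b=Δ1−h1·(2M1+M2)/6=34/13
seg 2: a=2, c=M2/2=-63/13, d=(M3−M2)/(6·1)=15/4, b=Δ2−h2·(2M2+M3)/6=-203/52
seg 3: a=-3, c=M3/2=333/52, d=(M4−M3)/(6·2)=-181/104, b=Δ3−h3·(2M3+M4)/6=-61/26
seg 4: a=4, c=M4/2=-105/26, d=(M5−M4)/(6·2)=35/52, b=Δ4−h4·(2M4+M5)/6=31/13
t_q=9/2 → seg 2, τ=1/2; S=2+-203/52·τ+-63/13·τ²+15/4·τ³=-289/416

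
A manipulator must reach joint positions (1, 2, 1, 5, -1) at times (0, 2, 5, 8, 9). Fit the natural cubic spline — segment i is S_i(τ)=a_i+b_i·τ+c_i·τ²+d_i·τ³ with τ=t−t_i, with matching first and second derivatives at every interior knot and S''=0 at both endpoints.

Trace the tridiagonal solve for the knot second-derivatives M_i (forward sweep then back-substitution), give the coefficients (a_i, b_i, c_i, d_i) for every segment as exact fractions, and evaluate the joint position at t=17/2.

Δ: Δ0=1/2, Δ1=-1/3, Δ2=4/3, Δ3=-6
row 1: diag=10, rhs=-5; c'=3/10, d'=-1/2
row 2: denom=12−3·3/10=111/10; d'=(10−3·-1/2)/(111/10)=115/111
row 3: denom=8−3·10/37=266/37; d'=(-44−3·115/111)/(266/37)=-249/38
back: M3=-249/38
back: M2=115/111−10/37·-249/38=160/57
back: M1=-1/2−3/10·160/57=-51/38
M: M0=0, M1=-51/38, M2=160/57, M3=-249/38, M4=0
seg 0: a=1, c=M0/2=0, d=(M1−M0)/(6·2)=-17/152, b=Δ0−h0·(2M0+M1)/6=18/19
seg 1: a=2, c=M1/2=-51/76, d=(M2−M1)/(6·3)=473/2052, b=Δ1−h1·(2M1+M2)/6=-15/38
seg 2: a=1, c=M2/2=80/57, d=(M3−M2)/(6·3)=-1067/2052, b=Δ2−h2·(2M2+M3)/6=137/76
seg 3: a=5, c=M3/2=-249/76, d=(M4−M3)/(6·1)=83/76, b=Δ3−h3·(2M3+M4)/6=-145/38
t_q=17/2 → seg 3, τ=1/2; S=5+-145/38·τ+-249/76·τ²+83/76·τ³=1465/608

  seg 0: a=1 b=18/19 c=0 d=-17/152
  seg 1: a=2 b=-15/38 c=-51/76 d=473/2052
  seg 2: a=1 b=137/76 c=80/57 d=-1067/2052
  seg 3: a=5 b=-145/38 c=-249/76 d=83/76
S(17/2) = 1465/608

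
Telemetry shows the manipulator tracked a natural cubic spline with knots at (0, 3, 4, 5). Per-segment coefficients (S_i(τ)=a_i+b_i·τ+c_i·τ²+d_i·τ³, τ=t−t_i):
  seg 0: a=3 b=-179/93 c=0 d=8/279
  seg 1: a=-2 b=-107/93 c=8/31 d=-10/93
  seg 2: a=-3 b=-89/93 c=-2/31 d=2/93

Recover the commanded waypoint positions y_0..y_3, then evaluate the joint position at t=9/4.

y_0=3 y_1=-2 y_2=-3 y_3=-4
S(9/4) = -249/248

y_0 = S_0(0) = a_0 = 3
y_1 = S_1(0) = a_1 = -2
y_2 = S_2(0) = a_2 = -3
y_3 = S_2(1) = -4
t_q=9/4 is in segment 0 (τ=9/4); S_0(τ)=-249/248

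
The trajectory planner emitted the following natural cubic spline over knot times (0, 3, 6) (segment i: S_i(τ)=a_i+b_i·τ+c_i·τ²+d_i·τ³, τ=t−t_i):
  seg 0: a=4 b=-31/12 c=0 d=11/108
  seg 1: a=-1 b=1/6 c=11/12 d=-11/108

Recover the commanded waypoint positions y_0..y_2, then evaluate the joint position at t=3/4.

y_0 = S_0(0) = a_0 = 4
y_1 = S_1(0) = a_1 = -1
y_2 = S_1(3) = 5
t_q=3/4 is in segment 0 (τ=3/4); S_0(τ)=539/256

y_0=4 y_1=-1 y_2=5
S(3/4) = 539/256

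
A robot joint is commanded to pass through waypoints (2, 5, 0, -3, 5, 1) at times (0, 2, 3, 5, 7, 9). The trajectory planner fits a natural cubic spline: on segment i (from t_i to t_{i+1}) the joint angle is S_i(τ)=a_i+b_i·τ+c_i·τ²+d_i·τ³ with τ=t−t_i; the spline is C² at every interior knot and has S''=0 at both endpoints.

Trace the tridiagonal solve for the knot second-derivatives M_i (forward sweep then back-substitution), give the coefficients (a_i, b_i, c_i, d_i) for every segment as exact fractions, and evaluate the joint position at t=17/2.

  seg 0: a=2 b=3661/954 c=0 d=-1115/1908
  seg 1: a=5 b=-3029/954 c=-1115/318 d=802/477
  seg 2: a=0 b=-4907/954 c=163/106 d=271/1908
  seg 3: a=-3 b=2587/954 c=380/159 d=-3331/3816
  seg 4: a=5 b=857/477 c=-1811/636 d=1811/3816
S(17/2) = 29407/10176

Δ: Δ0=3/2, Δ1=-5, Δ2=-3/2, Δ3=4, Δ4=-2
row 1: diag=6, rhs=-39; c'=1/6, d'=-13/2
row 2: denom=6−1·1/6=35/6; d'=(21−1·-13/2)/(35/6)=33/7
row 3: denom=8−2·12/35=256/35; d'=(33−2·33/7)/(256/35)=825/256
row 4: denom=8−2·35/128=477/64; d'=(-36−2·825/256)/(477/64)=-1811/318
back: M4=-1811/318
back: M3=825/256−35/128·-1811/318=760/159
back: M2=33/7−12/35·760/159=163/53
back: M1=-13/2−1/6·163/53=-1115/159
M: M0=0, M1=-1115/159, M2=163/53, M3=760/159, M4=-1811/318, M5=0
seg 0: a=2, c=M0/2=0, d=(M1−M0)/(6·2)=-1115/1908, b=Δ0−h0·(2M0+M1)/6=3661/954
seg 1: a=5, c=M1/2=-1115/318, d=(M2−M1)/(6·1)=802/477, b=Δ1−h1·(2M1+M2)/6=-3029/954
seg 2: a=0, c=M2/2=163/106, d=(M3−M2)/(6·2)=271/1908, b=Δ2−h2·(2M2+M3)/6=-4907/954
seg 3: a=-3, c=M3/2=380/159, d=(M4−M3)/(6·2)=-3331/3816, b=Δ3−h3·(2M3+M4)/6=2587/954
seg 4: a=5, c=M4/2=-1811/636, d=(M5−M4)/(6·2)=1811/3816, b=Δ4−h4·(2M4+M5)/6=857/477
t_q=17/2 → seg 4, τ=3/2; S=5+857/477·τ+-1811/636·τ²+1811/3816·τ³=29407/10176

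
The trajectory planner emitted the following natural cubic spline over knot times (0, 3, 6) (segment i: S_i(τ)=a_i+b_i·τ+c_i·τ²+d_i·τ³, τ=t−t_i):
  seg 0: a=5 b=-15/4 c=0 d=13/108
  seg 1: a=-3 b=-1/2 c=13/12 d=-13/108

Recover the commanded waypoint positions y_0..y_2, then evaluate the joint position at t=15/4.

y_0=5 y_1=-3 y_2=2
S(15/4) = -721/256

y_0 = S_0(0) = a_0 = 5
y_1 = S_1(0) = a_1 = -3
y_2 = S_1(3) = 2
t_q=15/4 is in segment 1 (τ=3/4); S_1(τ)=-721/256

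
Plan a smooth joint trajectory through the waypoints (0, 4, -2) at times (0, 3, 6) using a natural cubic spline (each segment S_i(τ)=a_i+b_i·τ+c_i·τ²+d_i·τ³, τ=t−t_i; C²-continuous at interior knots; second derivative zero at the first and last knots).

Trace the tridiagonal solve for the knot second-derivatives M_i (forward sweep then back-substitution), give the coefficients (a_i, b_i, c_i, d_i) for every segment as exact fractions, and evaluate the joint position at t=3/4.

Δ: Δ0=4/3, Δ1=-2
row 1: diag=12, rhs=-20; c'=1/4, d'=-5/3
back: M1=-5/3
M: M0=0, M1=-5/3, M2=0
seg 0: a=0, c=M0/2=0, d=(M1−M0)/(6·3)=-5/54, b=Δ0−h0·(2M0+M1)/6=13/6
seg 1: a=4, c=M1/2=-5/6, d=(M2−M1)/(6·3)=5/54, b=Δ1−h1·(2M1+M2)/6=-1/3
t_q=3/4 → seg 0, τ=3/4; S=0+13/6·τ+0·τ²+-5/54·τ³=203/128

  seg 0: a=0 b=13/6 c=0 d=-5/54
  seg 1: a=4 b=-1/3 c=-5/6 d=5/54
S(3/4) = 203/128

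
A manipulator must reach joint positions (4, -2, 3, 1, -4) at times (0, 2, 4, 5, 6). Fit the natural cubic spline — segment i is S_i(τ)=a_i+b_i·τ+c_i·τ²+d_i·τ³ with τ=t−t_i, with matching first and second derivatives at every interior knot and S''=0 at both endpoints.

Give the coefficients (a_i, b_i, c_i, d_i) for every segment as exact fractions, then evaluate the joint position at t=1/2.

  seg 0: a=4 b=-817/168 c=0 d=313/672
  seg 1: a=-2 b=61/84 c=313/112 d=-641/672
  seg 2: a=3 b=11/24 c=-41/14 d=79/168
  seg 3: a=1 b=-335/84 c=-85/56 d=85/168
S(1/2) = 2915/1792

Δ: Δ0=-3, Δ1=5/2, Δ2=-2, Δ3=-5
row 1: diag=8, rhs=33; c'=1/4, d'=33/8
row 2: denom=6−2·1/4=11/2; d'=(-27−2·33/8)/(11/2)=-141/22
row 3: denom=4−1·2/11=42/11; d'=(-18−1·-141/22)/(42/11)=-85/28
back: M3=-85/28
back: M2=-141/22−2/11·-85/28=-41/7
back: M1=33/8−1/4·-41/7=313/56
M: M0=0, M1=313/56, M2=-41/7, M3=-85/28, M4=0
seg 0: a=4, c=M0/2=0, d=(M1−M0)/(6·2)=313/672, b=Δ0−h0·(2M0+M1)/6=-817/168
seg 1: a=-2, c=M1/2=313/112, d=(M2−M1)/(6·2)=-641/672, b=Δ1−h1·(2M1+M2)/6=61/84
seg 2: a=3, c=M2/2=-41/14, d=(M3−M2)/(6·1)=79/168, b=Δ2−h2·(2M2+M3)/6=11/24
seg 3: a=1, c=M3/2=-85/56, d=(M4−M3)/(6·1)=85/168, b=Δ3−h3·(2M3+M4)/6=-335/84
t_q=1/2 → seg 0, τ=1/2; S=4+-817/168·τ+0·τ²+313/672·τ³=2915/1792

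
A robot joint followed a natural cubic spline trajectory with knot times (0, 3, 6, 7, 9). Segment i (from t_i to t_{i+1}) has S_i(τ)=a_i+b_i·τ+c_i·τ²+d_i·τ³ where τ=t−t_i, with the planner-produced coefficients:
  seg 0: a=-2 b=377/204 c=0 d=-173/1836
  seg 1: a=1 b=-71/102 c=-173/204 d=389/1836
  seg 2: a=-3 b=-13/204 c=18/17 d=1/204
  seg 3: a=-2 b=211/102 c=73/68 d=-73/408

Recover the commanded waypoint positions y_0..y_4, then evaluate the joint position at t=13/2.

y_0 = S_0(0) = a_0 = -2
y_1 = S_1(0) = a_1 = 1
y_2 = S_2(0) = a_2 = -3
y_3 = S_3(0) = a_3 = -2
y_4 = S_3(2) = 5
t_q=13/2 is in segment 2 (τ=1/2); S_2(τ)=-1505/544

y_0=-2 y_1=1 y_2=-3 y_3=-2 y_4=5
S(13/2) = -1505/544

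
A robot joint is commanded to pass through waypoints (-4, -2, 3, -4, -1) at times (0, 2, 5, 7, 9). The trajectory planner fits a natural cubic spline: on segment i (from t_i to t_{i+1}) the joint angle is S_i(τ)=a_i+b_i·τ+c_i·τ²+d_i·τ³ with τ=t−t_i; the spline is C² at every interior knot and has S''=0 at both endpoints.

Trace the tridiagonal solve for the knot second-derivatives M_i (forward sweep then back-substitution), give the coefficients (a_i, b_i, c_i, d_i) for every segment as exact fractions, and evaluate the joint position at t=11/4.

  seg 0: a=-4 b=209/516 c=0 d=307/2064
  seg 1: a=-2 b=565/258 c=307/344 d=-367/1032
  seg 2: a=3 b=-2123/1032 c=-397/172 d=3275/4128
  seg 3: a=-4 b=-913/516 c=1687/688 d=-1687/4128
S(11/4) = -123/22016

Δ: Δ0=1, Δ1=5/3, Δ2=-7/2, Δ3=3/2
row 1: diag=10, rhs=4; c'=3/10, d'=2/5
row 2: denom=10−3·3/10=91/10; d'=(-31−3·2/5)/(91/10)=-46/13
row 3: denom=8−2·20/91=688/91; d'=(30−2·-46/13)/(688/91)=1687/344
back: M3=1687/344
back: M2=-46/13−20/91·1687/344=-397/86
back: M1=2/5−3/10·-397/86=307/172
M: M0=0, M1=307/172, M2=-397/86, M3=1687/344, M4=0
seg 0: a=-4, c=M0/2=0, d=(M1−M0)/(6·2)=307/2064, b=Δ0−h0·(2M0+M1)/6=209/516
seg 1: a=-2, c=M1/2=307/344, d=(M2−M1)/(6·3)=-367/1032, b=Δ1−h1·(2M1+M2)/6=565/258
seg 2: a=3, c=M2/2=-397/172, d=(M3−M2)/(6·2)=3275/4128, b=Δ2−h2·(2M2+M3)/6=-2123/1032
seg 3: a=-4, c=M3/2=1687/688, d=(M4−M3)/(6·2)=-1687/4128, b=Δ3−h3·(2M3+M4)/6=-913/516
t_q=11/4 → seg 1, τ=3/4; S=-2+565/258·τ+307/344·τ²+-367/1032·τ³=-123/22016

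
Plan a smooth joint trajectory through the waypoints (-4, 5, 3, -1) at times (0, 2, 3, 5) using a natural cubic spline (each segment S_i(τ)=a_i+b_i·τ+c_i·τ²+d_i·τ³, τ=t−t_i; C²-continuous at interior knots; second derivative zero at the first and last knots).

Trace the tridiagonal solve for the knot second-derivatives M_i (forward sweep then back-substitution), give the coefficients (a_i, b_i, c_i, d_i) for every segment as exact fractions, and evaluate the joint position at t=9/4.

Δ: Δ0=9/2, Δ1=-2, Δ2=-2
row 1: diag=6, rhs=-39; c'=1/6, d'=-13/2
row 2: denom=6−1·1/6=35/6; d'=(0−1·-13/2)/(35/6)=39/35
back: M2=39/35
back: M1=-13/2−1/6·39/35=-234/35
M: M0=0, M1=-234/35, M2=39/35, M3=0
seg 0: a=-4, c=M0/2=0, d=(M1−M0)/(6·2)=-39/70, b=Δ0−h0·(2M0+M1)/6=471/70
seg 1: a=5, c=M1/2=-117/35, d=(M2−M1)/(6·1)=13/10, b=Δ1−h1·(2M1+M2)/6=3/70
seg 2: a=3, c=M2/2=39/70, d=(M3−M2)/(6·2)=-13/140, b=Δ2−h2·(2M2+M3)/6=-96/35
t_q=9/4 → seg 1, τ=1/4; S=5+3/70·τ+-117/35·τ²+13/10·τ³=21603/4480

  seg 0: a=-4 b=471/70 c=0 d=-39/70
  seg 1: a=5 b=3/70 c=-117/35 d=13/10
  seg 2: a=3 b=-96/35 c=39/70 d=-13/140
S(9/4) = 21603/4480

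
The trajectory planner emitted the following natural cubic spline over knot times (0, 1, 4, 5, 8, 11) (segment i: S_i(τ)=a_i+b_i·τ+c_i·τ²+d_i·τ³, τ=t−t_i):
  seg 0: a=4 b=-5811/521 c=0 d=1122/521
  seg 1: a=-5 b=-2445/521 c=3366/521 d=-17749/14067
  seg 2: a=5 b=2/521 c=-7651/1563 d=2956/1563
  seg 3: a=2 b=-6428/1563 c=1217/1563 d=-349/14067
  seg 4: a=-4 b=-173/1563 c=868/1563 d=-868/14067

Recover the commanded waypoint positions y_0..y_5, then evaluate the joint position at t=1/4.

y_0 = S_0(0) = a_0 = 4
y_1 = S_1(0) = a_1 = -5
y_2 = S_2(0) = a_2 = 5
y_3 = S_3(0) = a_3 = 2
y_4 = S_4(0) = a_4 = -4
y_5 = S_4(3) = -1
t_q=1/4 is in segment 0 (τ=1/4); S_0(τ)=20761/16672

y_0=4 y_1=-5 y_2=5 y_3=2 y_4=-4 y_5=-1
S(1/4) = 20761/16672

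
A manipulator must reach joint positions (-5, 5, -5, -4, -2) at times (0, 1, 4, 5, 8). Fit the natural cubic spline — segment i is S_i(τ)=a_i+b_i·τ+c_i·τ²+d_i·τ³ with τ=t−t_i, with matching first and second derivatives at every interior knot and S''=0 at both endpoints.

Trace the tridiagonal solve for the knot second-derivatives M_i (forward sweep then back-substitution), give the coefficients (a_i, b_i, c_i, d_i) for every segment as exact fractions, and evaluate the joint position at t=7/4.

  seg 0: a=-5 b=195/16 c=0 d=-35/16
  seg 1: a=5 b=45/8 c=-105/16 d=515/432
  seg 2: a=-5 b=-25/16 c=25/6 d=-77/48
  seg 3: a=-4 b=47/24 c=-31/48 d=31/432
S(7/4) = 6175/1024

Δ: Δ0=10, Δ1=-10/3, Δ2=1, Δ3=2/3
row 1: diag=8, rhs=-80; c'=3/8, d'=-10
row 2: denom=8−3·3/8=55/8; d'=(26−3·-10)/(55/8)=448/55
row 3: denom=8−1·8/55=432/55; d'=(-2−1·448/55)/(432/55)=-31/24
back: M3=-31/24
back: M2=448/55−8/55·-31/24=25/3
back: M1=-10−3/8·25/3=-105/8
M: M0=0, M1=-105/8, M2=25/3, M3=-31/24, M4=0
seg 0: a=-5, c=M0/2=0, d=(M1−M0)/(6·1)=-35/16, b=Δ0−h0·(2M0+M1)/6=195/16
seg 1: a=5, c=M1/2=-105/16, d=(M2−M1)/(6·3)=515/432, b=Δ1−h1·(2M1+M2)/6=45/8
seg 2: a=-5, c=M2/2=25/6, d=(M3−M2)/(6·1)=-77/48, b=Δ2−h2·(2M2+M3)/6=-25/16
seg 3: a=-4, c=M3/2=-31/48, d=(M4−M3)/(6·3)=31/432, b=Δ3−h3·(2M3+M4)/6=47/24
t_q=7/4 → seg 1, τ=3/4; S=5+45/8·τ+-105/16·τ²+515/432·τ³=6175/1024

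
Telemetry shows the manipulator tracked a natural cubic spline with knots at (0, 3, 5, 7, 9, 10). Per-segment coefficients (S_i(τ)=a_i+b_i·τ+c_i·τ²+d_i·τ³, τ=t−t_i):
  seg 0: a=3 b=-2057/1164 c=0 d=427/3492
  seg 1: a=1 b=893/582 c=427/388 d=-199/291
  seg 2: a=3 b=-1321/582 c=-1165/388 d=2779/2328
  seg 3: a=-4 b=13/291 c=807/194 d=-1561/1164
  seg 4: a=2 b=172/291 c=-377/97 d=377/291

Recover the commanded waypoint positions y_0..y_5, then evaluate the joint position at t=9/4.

y_0=3 y_1=1 y_2=3 y_3=-4 y_4=2 y_5=0
S(9/4) = 10347/24832

y_0 = S_0(0) = a_0 = 3
y_1 = S_1(0) = a_1 = 1
y_2 = S_2(0) = a_2 = 3
y_3 = S_3(0) = a_3 = -4
y_4 = S_4(0) = a_4 = 2
y_5 = S_4(1) = 0
t_q=9/4 is in segment 0 (τ=9/4); S_0(τ)=10347/24832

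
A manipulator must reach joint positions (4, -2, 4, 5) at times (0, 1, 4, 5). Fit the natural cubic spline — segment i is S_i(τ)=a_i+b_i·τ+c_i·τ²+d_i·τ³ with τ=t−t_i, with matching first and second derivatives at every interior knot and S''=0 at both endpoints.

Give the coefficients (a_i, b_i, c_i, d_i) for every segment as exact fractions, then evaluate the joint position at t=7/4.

  seg 0: a=4 b=-397/55 c=0 d=67/55
  seg 1: a=-2 b=-196/55 c=201/55 d=-3/5
  seg 2: a=4 b=119/55 c=-96/55 d=32/55
S(7/4) = -10103/3520

Δ: Δ0=-6, Δ1=2, Δ2=1
row 1: diag=8, rhs=48; c'=3/8, d'=6
row 2: denom=8−3·3/8=55/8; d'=(-6−3·6)/(55/8)=-192/55
back: M2=-192/55
back: M1=6−3/8·-192/55=402/55
M: M0=0, M1=402/55, M2=-192/55, M3=0
seg 0: a=4, c=M0/2=0, d=(M1−M0)/(6·1)=67/55, b=Δ0−h0·(2M0+M1)/6=-397/55
seg 1: a=-2, c=M1/2=201/55, d=(M2−M1)/(6·3)=-3/5, b=Δ1−h1·(2M1+M2)/6=-196/55
seg 2: a=4, c=M2/2=-96/55, d=(M3−M2)/(6·1)=32/55, b=Δ2−h2·(2M2+M3)/6=119/55
t_q=7/4 → seg 1, τ=3/4; S=-2+-196/55·τ+201/55·τ²+-3/5·τ³=-10103/3520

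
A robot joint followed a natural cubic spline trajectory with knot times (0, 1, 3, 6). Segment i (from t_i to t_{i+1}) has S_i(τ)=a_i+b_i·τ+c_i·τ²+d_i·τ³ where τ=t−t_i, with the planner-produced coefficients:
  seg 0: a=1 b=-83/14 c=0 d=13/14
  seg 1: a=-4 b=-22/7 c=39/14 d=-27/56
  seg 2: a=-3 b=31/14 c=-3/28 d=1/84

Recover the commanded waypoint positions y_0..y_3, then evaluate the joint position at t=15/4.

y_0 = S_0(0) = a_0 = 1
y_1 = S_1(0) = a_1 = -4
y_2 = S_2(0) = a_2 = -3
y_3 = S_2(3) = 3
t_q=15/4 is in segment 2 (τ=3/4); S_2(τ)=-357/256

y_0=1 y_1=-4 y_2=-3 y_3=3
S(15/4) = -357/256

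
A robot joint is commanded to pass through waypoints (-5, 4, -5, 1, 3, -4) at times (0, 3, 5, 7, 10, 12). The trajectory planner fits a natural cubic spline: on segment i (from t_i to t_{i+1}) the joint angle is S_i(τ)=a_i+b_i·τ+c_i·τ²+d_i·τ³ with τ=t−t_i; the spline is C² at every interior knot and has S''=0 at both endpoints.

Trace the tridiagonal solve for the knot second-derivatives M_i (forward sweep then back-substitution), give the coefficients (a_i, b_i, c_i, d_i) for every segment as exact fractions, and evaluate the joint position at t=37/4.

Δ: Δ0=3, Δ1=-9/2, Δ2=3, Δ3=2/3, Δ4=-7/2
row 1: diag=10, rhs=-45; c'=1/5, d'=-9/2
row 2: denom=8−2·1/5=38/5; d'=(45−2·-9/2)/(38/5)=135/19
row 3: denom=10−2·5/19=180/19; d'=(-14−2·135/19)/(180/19)=-134/45
row 4: denom=10−3·19/60=181/20; d'=(-25−3·-134/45)/(181/20)=-964/543
back: M4=-964/543
back: M3=-134/45−19/60·-964/543=-3935/1629
back: M2=135/19−5/19·-3935/1629=12610/1629
back: M1=-9/2−1/5·12610/1629=-19705/3258
M: M0=0, M1=-19705/3258, M2=12610/1629, M3=-3935/1629, M4=-964/543, M5=0
seg 0: a=-5, c=M0/2=0, d=(M1−M0)/(6·3)=-19705/58644, b=Δ0−h0·(2M0+M1)/6=39253/6516
seg 1: a=4, c=M1/2=-19705/6516, d=(M2−M1)/(6·2)=14975/13032, b=Δ1−h1·(2M1+M2)/6=-9931/3258
seg 2: a=-5, c=M2/2=6305/1629, d=(M3−M2)/(6·2)=-5515/6516, b=Δ2−h2·(2M2+M3)/6=-736/543
seg 3: a=1, c=M3/2=-3935/3258, d=(M4−M3)/(6·3)=1043/29322, b=Δ3−h3·(2M3+M4)/6=6467/1629
seg 4: a=3, c=M4/2=-482/543, d=(M5−M4)/(6·2)=241/1629, b=Δ4−h4·(2M4+M5)/6=-7547/3258
t_q=37/4 → seg 3, τ=9/4; S=1+6467/1629·τ+-3935/3258·τ²+1043/29322·τ³=97839/23168

  seg 0: a=-5 b=39253/6516 c=0 d=-19705/58644
  seg 1: a=4 b=-9931/3258 c=-19705/6516 d=14975/13032
  seg 2: a=-5 b=-736/543 c=6305/1629 d=-5515/6516
  seg 3: a=1 b=6467/1629 c=-3935/3258 d=1043/29322
  seg 4: a=3 b=-7547/3258 c=-482/543 d=241/1629
S(37/4) = 97839/23168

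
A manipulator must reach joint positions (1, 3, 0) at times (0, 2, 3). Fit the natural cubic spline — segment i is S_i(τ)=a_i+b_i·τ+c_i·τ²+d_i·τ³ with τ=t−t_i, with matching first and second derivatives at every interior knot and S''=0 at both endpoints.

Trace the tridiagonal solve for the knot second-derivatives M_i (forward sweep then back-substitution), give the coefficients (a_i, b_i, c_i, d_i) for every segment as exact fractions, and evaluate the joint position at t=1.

Δ: Δ0=1, Δ1=-3
row 1: diag=6, rhs=-24; c'=1/6, d'=-4
back: M1=-4
M: M0=0, M1=-4, M2=0
seg 0: a=1, c=M0/2=0, d=(M1−M0)/(6·2)=-1/3, b=Δ0−h0·(2M0+M1)/6=7/3
seg 1: a=3, c=M1/2=-2, d=(M2−M1)/(6·1)=2/3, b=Δ1−h1·(2M1+M2)/6=-5/3
t_q=1 → seg 0, τ=1; S=1+7/3·τ+0·τ²+-1/3·τ³=3

  seg 0: a=1 b=7/3 c=0 d=-1/3
  seg 1: a=3 b=-5/3 c=-2 d=2/3
S(1) = 3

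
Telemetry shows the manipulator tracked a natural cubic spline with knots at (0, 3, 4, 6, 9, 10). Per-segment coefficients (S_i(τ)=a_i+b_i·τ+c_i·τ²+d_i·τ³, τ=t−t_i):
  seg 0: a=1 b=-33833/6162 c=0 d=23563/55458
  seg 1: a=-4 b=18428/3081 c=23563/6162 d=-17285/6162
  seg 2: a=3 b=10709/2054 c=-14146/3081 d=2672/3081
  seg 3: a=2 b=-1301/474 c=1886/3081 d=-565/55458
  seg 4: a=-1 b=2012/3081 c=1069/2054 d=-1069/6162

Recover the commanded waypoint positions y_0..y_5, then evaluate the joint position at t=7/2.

y_0 = S_0(0) = a_0 = 1
y_1 = S_1(0) = a_1 = -4
y_2 = S_2(0) = a_2 = 3
y_3 = S_3(0) = a_3 = 2
y_4 = S_4(0) = a_4 = -1
y_5 = S_4(1) = 0
t_q=7/2 is in segment 1 (τ=1/2); S_1(τ)=-19919/49296

y_0=1 y_1=-4 y_2=3 y_3=2 y_4=-1 y_5=0
S(7/2) = -19919/49296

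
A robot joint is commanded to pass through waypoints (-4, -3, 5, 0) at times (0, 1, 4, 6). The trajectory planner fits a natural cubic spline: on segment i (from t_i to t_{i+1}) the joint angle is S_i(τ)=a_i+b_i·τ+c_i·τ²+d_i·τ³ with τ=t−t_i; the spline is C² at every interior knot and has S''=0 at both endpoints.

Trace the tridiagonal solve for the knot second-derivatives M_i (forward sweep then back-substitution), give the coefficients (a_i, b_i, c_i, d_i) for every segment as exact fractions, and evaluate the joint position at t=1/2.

  seg 0: a=-4 b=233/426 c=0 d=193/426
  seg 1: a=-3 b=406/213 c=193/142 d=-157/426
  seg 2: a=5 b=47/426 c=-139/71 d=139/426
S(1/2) = -4169/1136

Δ: Δ0=1, Δ1=8/3, Δ2=-5/2
row 1: diag=8, rhs=10; c'=3/8, d'=5/4
row 2: denom=10−3·3/8=71/8; d'=(-31−3·5/4)/(71/8)=-278/71
back: M2=-278/71
back: M1=5/4−3/8·-278/71=193/71
M: M0=0, M1=193/71, M2=-278/71, M3=0
seg 0: a=-4, c=M0/2=0, d=(M1−M0)/(6·1)=193/426, b=Δ0−h0·(2M0+M1)/6=233/426
seg 1: a=-3, c=M1/2=193/142, d=(M2−M1)/(6·3)=-157/426, b=Δ1−h1·(2M1+M2)/6=406/213
seg 2: a=5, c=M2/2=-139/71, d=(M3−M2)/(6·2)=139/426, b=Δ2−h2·(2M2+M3)/6=47/426
t_q=1/2 → seg 0, τ=1/2; S=-4+233/426·τ+0·τ²+193/426·τ³=-4169/1136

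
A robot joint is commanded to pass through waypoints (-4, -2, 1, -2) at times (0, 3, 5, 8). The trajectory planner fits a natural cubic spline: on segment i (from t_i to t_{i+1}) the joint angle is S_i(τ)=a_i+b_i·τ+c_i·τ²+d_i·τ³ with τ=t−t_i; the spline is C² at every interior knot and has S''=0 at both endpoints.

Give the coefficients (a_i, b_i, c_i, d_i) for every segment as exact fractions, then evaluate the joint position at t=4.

  seg 0: a=-4 b=1/4 c=0 d=5/108
  seg 1: a=-2 b=3/2 c=5/12 d=-5/24
  seg 2: a=1 b=2/3 c=-5/6 d=5/54
S(4) = -7/24

Δ: Δ0=2/3, Δ1=3/2, Δ2=-1
row 1: diag=10, rhs=5; c'=1/5, d'=1/2
row 2: denom=10−2·1/5=48/5; d'=(-15−2·1/2)/(48/5)=-5/3
back: M2=-5/3
back: M1=1/2−1/5·-5/3=5/6
M: M0=0, M1=5/6, M2=-5/3, M3=0
seg 0: a=-4, c=M0/2=0, d=(M1−M0)/(6·3)=5/108, b=Δ0−h0·(2M0+M1)/6=1/4
seg 1: a=-2, c=M1/2=5/12, d=(M2−M1)/(6·2)=-5/24, b=Δ1−h1·(2M1+M2)/6=3/2
seg 2: a=1, c=M2/2=-5/6, d=(M3−M2)/(6·3)=5/54, b=Δ2−h2·(2M2+M3)/6=2/3
t_q=4 → seg 1, τ=1; S=-2+3/2·τ+5/12·τ²+-5/24·τ³=-7/24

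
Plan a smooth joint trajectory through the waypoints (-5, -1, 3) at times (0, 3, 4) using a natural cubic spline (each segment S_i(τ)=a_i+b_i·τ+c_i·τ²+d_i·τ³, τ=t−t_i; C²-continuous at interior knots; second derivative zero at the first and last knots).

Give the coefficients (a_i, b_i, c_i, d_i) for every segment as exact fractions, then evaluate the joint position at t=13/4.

  seg 0: a=-5 b=1/3 c=0 d=1/9
  seg 1: a=-1 b=10/3 c=1 d=-1/3
S(13/4) = -7/64

Δ: Δ0=4/3, Δ1=4
row 1: diag=8, rhs=16; c'=1/8, d'=2
back: M1=2
M: M0=0, M1=2, M2=0
seg 0: a=-5, c=M0/2=0, d=(M1−M0)/(6·3)=1/9, b=Δ0−h0·(2M0+M1)/6=1/3
seg 1: a=-1, c=M1/2=1, d=(M2−M1)/(6·1)=-1/3, b=Δ1−h1·(2M1+M2)/6=10/3
t_q=13/4 → seg 1, τ=1/4; S=-1+10/3·τ+1·τ²+-1/3·τ³=-7/64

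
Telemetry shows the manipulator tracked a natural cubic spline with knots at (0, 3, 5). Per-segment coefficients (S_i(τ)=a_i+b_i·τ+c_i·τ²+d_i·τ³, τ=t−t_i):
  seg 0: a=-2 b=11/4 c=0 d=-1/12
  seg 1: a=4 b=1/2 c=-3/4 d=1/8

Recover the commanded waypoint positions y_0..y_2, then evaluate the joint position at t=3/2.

y_0 = S_0(0) = a_0 = -2
y_1 = S_1(0) = a_1 = 4
y_2 = S_1(2) = 3
t_q=3/2 is in segment 0 (τ=3/2); S_0(τ)=59/32

y_0=-2 y_1=4 y_2=3
S(3/2) = 59/32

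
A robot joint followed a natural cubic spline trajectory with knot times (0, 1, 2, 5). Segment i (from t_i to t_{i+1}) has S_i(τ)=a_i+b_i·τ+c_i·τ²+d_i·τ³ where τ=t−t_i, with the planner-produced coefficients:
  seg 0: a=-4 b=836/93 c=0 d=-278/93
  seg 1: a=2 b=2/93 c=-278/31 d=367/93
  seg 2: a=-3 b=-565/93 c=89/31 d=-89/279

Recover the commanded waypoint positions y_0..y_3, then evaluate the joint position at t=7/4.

y_0 = S_0(0) = a_0 = -4
y_1 = S_1(0) = a_1 = 2
y_2 = S_2(0) = a_2 = -3
y_3 = S_2(3) = -4
t_q=7/4 is in segment 1 (τ=3/4); S_1(τ)=-2705/1984

y_0=-4 y_1=2 y_2=-3 y_3=-4
S(7/4) = -2705/1984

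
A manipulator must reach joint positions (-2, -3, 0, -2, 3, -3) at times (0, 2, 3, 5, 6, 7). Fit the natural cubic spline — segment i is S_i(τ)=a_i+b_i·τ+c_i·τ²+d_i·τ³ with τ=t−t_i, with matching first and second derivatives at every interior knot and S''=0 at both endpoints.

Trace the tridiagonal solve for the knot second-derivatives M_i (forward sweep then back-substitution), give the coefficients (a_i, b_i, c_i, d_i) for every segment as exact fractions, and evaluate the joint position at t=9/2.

  seg 0: a=-2 b=-3065/1418 c=0 d=589/1418
  seg 1: a=-3 b=4003/1418 c=1767/709 d=-3283/1418
  seg 2: a=0 b=611/709 c=-6315/1418 d=4995/2836
  seg 3: a=-2 b=2966/709 c=4335/709 d=-3756/709
  seg 4: a=3 b=368/709 c=-6933/709 d=2311/709
S(9/2) = -63147/22688

Δ: Δ0=-1/2, Δ1=3, Δ2=-1, Δ3=5, Δ4=-6
row 1: diag=6, rhs=21; c'=1/6, d'=7/2
row 2: denom=6−1·1/6=35/6; d'=(-24−1·7/2)/(35/6)=-33/7
row 3: denom=6−2·12/35=186/35; d'=(36−2·-33/7)/(186/35)=265/31
row 4: denom=4−1·35/186=709/186; d'=(-66−1·265/31)/(709/186)=-13866/709
back: M4=-13866/709
back: M3=265/31−35/186·-13866/709=8670/709
back: M2=-33/7−12/35·8670/709=-6315/709
back: M1=7/2−1/6·-6315/709=3534/709
M: M0=0, M1=3534/709, M2=-6315/709, M3=8670/709, M4=-13866/709, M5=0
seg 0: a=-2, c=M0/2=0, d=(M1−M0)/(6·2)=589/1418, b=Δ0−h0·(2M0+M1)/6=-3065/1418
seg 1: a=-3, c=M1/2=1767/709, d=(M2−M1)/(6·1)=-3283/1418, b=Δ1−h1·(2M1+M2)/6=4003/1418
seg 2: a=0, c=M2/2=-6315/1418, d=(M3−M2)/(6·2)=4995/2836, b=Δ2−h2·(2M2+M3)/6=611/709
seg 3: a=-2, c=M3/2=4335/709, d=(M4−M3)/(6·1)=-3756/709, b=Δ3−h3·(2M3+M4)/6=2966/709
seg 4: a=3, c=M4/2=-6933/709, d=(M5−M4)/(6·1)=2311/709, b=Δ4−h4·(2M4+M5)/6=368/709
t_q=9/2 → seg 2, τ=3/2; S=0+611/709·τ+-6315/1418·τ²+4995/2836·τ³=-63147/22688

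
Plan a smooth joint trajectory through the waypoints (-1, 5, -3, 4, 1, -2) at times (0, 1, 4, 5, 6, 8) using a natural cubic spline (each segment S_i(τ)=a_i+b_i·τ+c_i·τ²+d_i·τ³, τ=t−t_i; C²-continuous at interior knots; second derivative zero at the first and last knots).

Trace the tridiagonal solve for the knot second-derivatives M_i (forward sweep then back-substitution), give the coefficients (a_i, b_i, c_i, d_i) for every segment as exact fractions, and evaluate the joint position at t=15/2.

  seg 0: a=-1 b=58177/7302 c=0 d=-14365/7302
  seg 1: a=5 b=7541/3651 c=-14365/2434 d=31577/21906
  seg 2: a=-3 b=40705/7302 c=8606/1217 d=-41227/7302
  seg 3: a=4 b=10148/3651 c=-24015/2434 d=29843/7302
  seg 4: a=1 b=-34265/7302 c=2914/1217 d=-1457/3651
S(15/2) = -19455/9736

Δ: Δ0=6, Δ1=-8/3, Δ2=7, Δ3=-3, Δ4=-3/2
row 1: diag=8, rhs=-52; c'=3/8, d'=-13/2
row 2: denom=8−3·3/8=55/8; d'=(58−3·-13/2)/(55/8)=124/11
row 3: denom=4−1·8/55=212/55; d'=(-60−1·124/11)/(212/55)=-980/53
row 4: denom=6−1·55/212=1217/212; d'=(9−1·-980/53)/(1217/212)=5828/1217
back: M4=5828/1217
back: M3=-980/53−55/212·5828/1217=-24015/1217
back: M2=124/11−8/55·-24015/1217=17212/1217
back: M1=-13/2−3/8·17212/1217=-14365/1217
M: M0=0, M1=-14365/1217, M2=17212/1217, M3=-24015/1217, M4=5828/1217, M5=0
seg 0: a=-1, c=M0/2=0, d=(M1−M0)/(6·1)=-14365/7302, b=Δ0−h0·(2M0+M1)/6=58177/7302
seg 1: a=5, c=M1/2=-14365/2434, d=(M2−M1)/(6·3)=31577/21906, b=Δ1−h1·(2M1+M2)/6=7541/3651
seg 2: a=-3, c=M2/2=8606/1217, d=(M3−M2)/(6·1)=-41227/7302, b=Δ2−h2·(2M2+M3)/6=40705/7302
seg 3: a=4, c=M3/2=-24015/2434, d=(M4−M3)/(6·1)=29843/7302, b=Δ3−h3·(2M3+M4)/6=10148/3651
seg 4: a=1, c=M4/2=2914/1217, d=(M5−M4)/(6·2)=-1457/3651, b=Δ4−h4·(2M4+M5)/6=-34265/7302
t_q=15/2 → seg 4, τ=3/2; S=1+-34265/7302·τ+2914/1217·τ²+-1457/3651·τ³=-19455/9736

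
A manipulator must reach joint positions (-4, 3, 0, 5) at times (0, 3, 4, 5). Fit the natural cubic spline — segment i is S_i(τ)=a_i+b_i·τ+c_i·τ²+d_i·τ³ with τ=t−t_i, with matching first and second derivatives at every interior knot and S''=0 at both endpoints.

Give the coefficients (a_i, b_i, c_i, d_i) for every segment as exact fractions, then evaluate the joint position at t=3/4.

  seg 0: a=-4 b=481/93 c=0 d=-88/279
  seg 1: a=3 b=-311/93 c=-88/31 d=296/93
  seg 2: a=0 b=49/93 c=208/31 d=-208/93
S(3/4) = -63/248

Δ: Δ0=7/3, Δ1=-3, Δ2=5
row 1: diag=8, rhs=-32; c'=1/8, d'=-4
row 2: denom=4−1·1/8=31/8; d'=(48−1·-4)/(31/8)=416/31
back: M2=416/31
back: M1=-4−1/8·416/31=-176/31
M: M0=0, M1=-176/31, M2=416/31, M3=0
seg 0: a=-4, c=M0/2=0, d=(M1−M0)/(6·3)=-88/279, b=Δ0−h0·(2M0+M1)/6=481/93
seg 1: a=3, c=M1/2=-88/31, d=(M2−M1)/(6·1)=296/93, b=Δ1−h1·(2M1+M2)/6=-311/93
seg 2: a=0, c=M2/2=208/31, d=(M3−M2)/(6·1)=-208/93, b=Δ2−h2·(2M2+M3)/6=49/93
t_q=3/4 → seg 0, τ=3/4; S=-4+481/93·τ+0·τ²+-88/279·τ³=-63/248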